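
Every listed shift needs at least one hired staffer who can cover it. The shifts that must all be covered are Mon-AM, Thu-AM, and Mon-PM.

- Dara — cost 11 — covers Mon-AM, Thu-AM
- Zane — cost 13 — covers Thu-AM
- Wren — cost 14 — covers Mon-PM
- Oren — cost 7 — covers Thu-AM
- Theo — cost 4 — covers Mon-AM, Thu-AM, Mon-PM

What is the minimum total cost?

4

Theo alone covers Mon-AM, Thu-AM, Mon-PM — every shift.
Total cost: 4.
No cover costs less than 4.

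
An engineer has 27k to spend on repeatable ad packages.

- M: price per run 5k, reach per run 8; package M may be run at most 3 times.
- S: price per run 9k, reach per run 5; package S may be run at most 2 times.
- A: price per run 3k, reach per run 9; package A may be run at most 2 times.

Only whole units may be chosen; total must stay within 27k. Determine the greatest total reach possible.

A has the best ratio (9/3); taking only A gives at most 2×9 = 18 (stopped by the supply cap of 2).
Mixing does better — 3×M and 2×A: price 21 ≤ 27, reach 3·8 + 2·9 = 42.

42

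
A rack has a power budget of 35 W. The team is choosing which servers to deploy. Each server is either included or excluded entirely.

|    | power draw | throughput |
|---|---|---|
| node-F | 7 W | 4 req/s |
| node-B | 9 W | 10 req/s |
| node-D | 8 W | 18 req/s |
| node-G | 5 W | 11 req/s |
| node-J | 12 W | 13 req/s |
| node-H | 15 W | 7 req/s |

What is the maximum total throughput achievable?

Take node-B, node-D, node-G, and node-J: power draw 9 + 8 + 5 + 12 = 34 ≤ 35, throughput 10 + 18 + 11 + 13 = 52.
No other feasible combination does better.

52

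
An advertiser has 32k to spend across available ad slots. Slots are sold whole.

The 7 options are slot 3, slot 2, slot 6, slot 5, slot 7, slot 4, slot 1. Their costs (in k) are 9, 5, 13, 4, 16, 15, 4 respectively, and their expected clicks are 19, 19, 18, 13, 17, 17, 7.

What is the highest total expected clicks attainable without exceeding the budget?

69

slot 3 + slot 2 + slot 6 + slot 5: cost 9 + 5 + 13 + 4 = 31 ≤ 32, expected clicks 19 + 19 + 18 + 13 = 69.
slot 3 + slot 2 + slot 6 + slot 1: cost 9 + 5 + 13 + 4 = 31 ≤ 32, expected clicks 19 + 19 + 18 + 7 = 63.
Best is slot 3, slot 2, slot 6, and slot 5 with total expected clicks 69.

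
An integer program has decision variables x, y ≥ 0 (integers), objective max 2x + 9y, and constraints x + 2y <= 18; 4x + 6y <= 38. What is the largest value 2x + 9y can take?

54

The continuous relaxation peaks at (0, 6.33) with value 57.00; rounding to a feasible lattice point costs some objective.
(x,y)=(0,6): 1·0+2·6=12≤18, 4·0+6·6=36≤38, objective 54.
(x,y)=(1,5): 1·1+2·5=11≤18, 4·1+6·5=34≤38, objective 47.
(x,y)=(0,5): 1·0+2·5=10≤18, 4·0+6·5=30≤38, objective 45.
No feasible integer point exceeds 54.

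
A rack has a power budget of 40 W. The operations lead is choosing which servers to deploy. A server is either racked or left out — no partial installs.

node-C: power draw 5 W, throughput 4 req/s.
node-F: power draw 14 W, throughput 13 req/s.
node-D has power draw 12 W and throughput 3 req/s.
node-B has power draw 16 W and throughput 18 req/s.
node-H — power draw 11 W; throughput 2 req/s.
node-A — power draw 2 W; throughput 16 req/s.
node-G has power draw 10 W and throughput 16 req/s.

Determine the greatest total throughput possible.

54

This is a 0-1 knapsack instance.
Allowing fractional choices, the relaxed optimum would be about 61.1, but servers are indivisible.
node-D + node-B + node-A + node-G: power draw 12 + 16 + 2 + 10 = 40 ≤ 40, throughput 3 + 18 + 16 + 16 = 53.
node-B + node-H + node-A + node-G: power draw 16 + 11 + 2 + 10 = 39 ≤ 40, throughput 18 + 2 + 16 + 16 = 52.
node-C + node-B + node-A + node-G: power draw 5 + 16 + 2 + 10 = 33 ≤ 40, throughput 4 + 18 + 16 + 16 = 54.
Best is node-C, node-B, node-A, and node-G with total throughput 54.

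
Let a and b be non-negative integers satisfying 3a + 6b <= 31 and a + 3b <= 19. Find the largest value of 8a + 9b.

80

Relaxing integrality, the LP optimum is 82.67 at (a,b) = (10.3, 0), which is not an integer point.
(a,b)=(10,0): 3·10+6·0=30≤31, 1·10+3·0=10≤19, objective 80.
(a,b)=(9,0): 3·9+6·0=27≤31, 1·9+3·0=9≤19, objective 72.
Maximum is 80 at (a,b)=(10,0).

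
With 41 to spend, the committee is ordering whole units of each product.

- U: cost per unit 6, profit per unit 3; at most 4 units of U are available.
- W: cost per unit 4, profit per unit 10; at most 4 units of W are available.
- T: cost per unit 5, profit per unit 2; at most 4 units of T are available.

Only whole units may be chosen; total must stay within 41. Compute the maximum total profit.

Take 4×U and 4×W: cost 40 ≤ 41, profit 4·3 + 4·10 = 52.
W has the best ratio (10/4) and is taken to its limit of 4; remaining capacity is filled optimally with the others.

52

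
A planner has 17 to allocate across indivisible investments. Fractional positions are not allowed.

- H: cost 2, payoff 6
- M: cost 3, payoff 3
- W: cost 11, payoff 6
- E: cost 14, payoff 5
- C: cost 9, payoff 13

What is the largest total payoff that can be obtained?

22

Allowing fractional choices, the relaxed optimum would be about 23.6, but investments are indivisible.
H + C: cost 2 + 9 = 11 ≤ 17, payoff 6 + 13 = 19.
M + C: cost 3 + 9 = 12 ≤ 17, payoff 3 + 13 = 16.
H + M + C: cost 2 + 3 + 9 = 14 ≤ 17, payoff 6 + 3 + 13 = 22.
Best is H, M, and C with total payoff 22.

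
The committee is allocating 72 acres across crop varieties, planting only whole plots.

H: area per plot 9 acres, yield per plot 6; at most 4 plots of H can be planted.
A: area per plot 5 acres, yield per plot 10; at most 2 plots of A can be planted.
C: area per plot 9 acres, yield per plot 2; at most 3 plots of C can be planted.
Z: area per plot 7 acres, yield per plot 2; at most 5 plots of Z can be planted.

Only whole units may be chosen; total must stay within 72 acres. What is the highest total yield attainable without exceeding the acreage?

This is a bounded integer knapsack.
A has the best ratio (10/5); taking only A gives at most 2×10 = 20 (stopped by the supply cap of 2).
Mixing does better — 4×H, 2×A, and 3×Z: area 67 ≤ 72, yield 4·6 + 2·10 + 3·2 = 50.

50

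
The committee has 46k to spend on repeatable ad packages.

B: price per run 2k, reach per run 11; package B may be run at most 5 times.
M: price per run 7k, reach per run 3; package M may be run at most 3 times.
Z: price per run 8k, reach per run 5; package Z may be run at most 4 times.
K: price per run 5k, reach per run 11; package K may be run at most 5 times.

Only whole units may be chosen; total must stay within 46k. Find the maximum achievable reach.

B has the best ratio (11/2); taking only B gives at most 5×11 = 55 (stopped by the supply cap of 5).
Mixing does better — 5×B, 1×Z, and 5×K: price 43 ≤ 46, reach 5·11 + 1·5 + 5·11 = 115.

115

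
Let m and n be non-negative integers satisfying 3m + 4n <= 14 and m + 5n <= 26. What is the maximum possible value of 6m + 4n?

Relaxing integrality, the LP optimum is 28.00 at (m,n) = (4.67, 0), which is not an integer point.
(m,n)=(4,0) is feasible, giving 24.
(m,n)=(3,1) is feasible, giving 22.
(m,n)=(3,0) is feasible, giving 18.
Maximum is 24 at (m,n)=(4,0).

24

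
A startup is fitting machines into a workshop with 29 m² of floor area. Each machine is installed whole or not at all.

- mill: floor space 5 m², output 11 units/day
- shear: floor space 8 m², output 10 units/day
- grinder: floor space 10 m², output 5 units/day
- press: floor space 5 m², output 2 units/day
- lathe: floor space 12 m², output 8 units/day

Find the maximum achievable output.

29

Allowing fractional choices, the relaxed optimum would be about 31.0, but machines are indivisible.
mill + shear + lathe: floor space 5 + 8 + 12 = 25 ≤ 29, output 11 + 10 + 8 = 29.
mill + shear + grinder + press: floor space 5 + 8 + 10 + 5 = 28 ≤ 29, output 11 + 10 + 5 + 2 = 28.
Best is mill, shear, and lathe with total output 29.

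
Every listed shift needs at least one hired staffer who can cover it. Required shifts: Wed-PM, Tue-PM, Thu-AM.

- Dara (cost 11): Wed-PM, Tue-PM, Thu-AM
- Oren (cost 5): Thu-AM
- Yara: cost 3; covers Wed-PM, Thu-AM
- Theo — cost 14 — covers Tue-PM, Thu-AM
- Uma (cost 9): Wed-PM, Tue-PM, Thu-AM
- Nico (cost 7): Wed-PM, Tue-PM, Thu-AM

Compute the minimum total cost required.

7

Nico alone covers Wed-PM, Tue-PM, Thu-AM — every shift.
Total cost: 7.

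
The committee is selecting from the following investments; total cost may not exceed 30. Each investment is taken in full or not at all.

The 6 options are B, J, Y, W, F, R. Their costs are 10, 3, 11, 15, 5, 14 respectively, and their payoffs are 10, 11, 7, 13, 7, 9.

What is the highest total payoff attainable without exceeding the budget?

35

Allowing fractional choices, the relaxed optimum would be about 38.4, but investments are indivisible.
J + W + F: cost 3 + 15 + 5 = 23 ≤ 30, payoff 11 + 13 + 7 = 31.
B + J + W: cost 10 + 3 + 15 = 28 ≤ 30, payoff 10 + 11 + 13 = 34.
B + J + Y + F: cost 10 + 3 + 11 + 5 = 29 ≤ 30, payoff 10 + 11 + 7 + 7 = 35.
Best is B, J, Y, and F with total payoff 35.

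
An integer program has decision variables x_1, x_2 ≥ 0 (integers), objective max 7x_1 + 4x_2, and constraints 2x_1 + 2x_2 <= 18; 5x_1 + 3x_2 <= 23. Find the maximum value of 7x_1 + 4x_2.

Relaxing integrality, the LP optimum is 32.20 at (x_1,x_2) = (4.6, 0), which is not an integer point.
(x_1,x_2)=(4,1): 2·4+2·1=10≤18, 5·4+3·1=23≤23, objective 32.
(x_1,x_2)=(3,2): 2·3+2·2=10≤18, 5·3+3·2=21≤23, objective 29.
No feasible integer point exceeds 32.

32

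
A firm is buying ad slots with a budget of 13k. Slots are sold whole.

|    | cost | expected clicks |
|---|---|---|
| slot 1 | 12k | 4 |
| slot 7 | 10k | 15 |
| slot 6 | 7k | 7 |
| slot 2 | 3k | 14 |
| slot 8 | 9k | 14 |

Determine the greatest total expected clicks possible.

Allowing fractional choices, the relaxed optimum would be about 29.5, but ad slots are indivisible.
slot 6 + slot 2: cost 7 + 3 = 10 ≤ 13, expected clicks 7 + 14 = 21.
slot 7 + slot 2: cost 10 + 3 = 13 ≤ 13, expected clicks 15 + 14 = 29.
slot 2 + slot 8: cost 3 + 9 = 12 ≤ 13, expected clicks 14 + 14 = 28.
Best is slot 7 and slot 2 with total expected clicks 29.

29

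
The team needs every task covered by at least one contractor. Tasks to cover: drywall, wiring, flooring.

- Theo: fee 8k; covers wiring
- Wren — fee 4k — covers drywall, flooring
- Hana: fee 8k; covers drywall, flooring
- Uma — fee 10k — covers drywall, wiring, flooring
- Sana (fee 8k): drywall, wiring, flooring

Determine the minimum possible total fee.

The greedy cost-per-new-task heuristic would pick Wren and Theo for 12, but a cheaper cover exists.
Sana alone covers drywall, wiring, flooring — every task.
Total fee: 8.
No cover costs less than 8.

8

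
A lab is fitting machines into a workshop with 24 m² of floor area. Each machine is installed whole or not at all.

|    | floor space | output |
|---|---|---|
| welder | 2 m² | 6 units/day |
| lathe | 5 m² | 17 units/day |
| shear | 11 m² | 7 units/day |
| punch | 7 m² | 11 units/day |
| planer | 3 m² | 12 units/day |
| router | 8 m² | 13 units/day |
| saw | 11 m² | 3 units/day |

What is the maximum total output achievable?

Treat it as a binary knapsack problem.
lathe + punch + planer + router: floor space 5 + 7 + 3 + 8 = 23 ≤ 24, output 17 + 11 + 12 + 13 = 53.
welder + lathe + planer + router: floor space 2 + 5 + 3 + 8 = 18 ≤ 24, output 6 + 17 + 12 + 13 = 48.
Best is lathe, punch, planer, and router with total output 53.

53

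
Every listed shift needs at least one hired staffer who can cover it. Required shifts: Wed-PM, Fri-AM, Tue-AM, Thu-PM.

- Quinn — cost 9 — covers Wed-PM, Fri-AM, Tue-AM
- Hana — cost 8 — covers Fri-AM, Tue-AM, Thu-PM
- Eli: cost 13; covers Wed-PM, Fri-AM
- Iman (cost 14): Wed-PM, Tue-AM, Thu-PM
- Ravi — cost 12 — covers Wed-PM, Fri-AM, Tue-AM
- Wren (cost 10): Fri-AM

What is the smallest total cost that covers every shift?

This is a weighted set-cover instance.
Choose Quinn and Hana: together they cover Wed-PM, Fri-AM, Tue-AM, Thu-PM — every shift.
Total cost: 9 + 8 = 17.
No cover costs less than 17.

17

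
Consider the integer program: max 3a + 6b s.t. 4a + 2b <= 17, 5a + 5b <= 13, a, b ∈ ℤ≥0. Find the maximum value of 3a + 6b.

Relaxing integrality, the LP optimum is 15.60 at (a,b) = (0, 2.6), which is not an integer point.
(a,b)=(0,2): 4·0+2·2=4≤17, 5·0+5·2=10≤13, objective 12.
(a,b)=(1,1): 4·1+2·1=6≤17, 5·1+5·1=10≤13, objective 9.
No feasible integer point exceeds 12.

12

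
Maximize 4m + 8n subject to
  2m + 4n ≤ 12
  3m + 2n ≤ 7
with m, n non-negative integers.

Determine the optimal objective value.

24

(m,n)=(0,3): 2·0+4·3=12≤12, 3·0+2·3=6≤7, objective 24.
(m,n)=(1,2): 2·1+4·2=10≤12, 3·1+2·2=7≤7, objective 20.
(m,n)=(0,2): 2·0+4·2=8≤12, 3·0+2·2=4≤7, objective 16.
Maximum is 24 at (m,n)=(0,3).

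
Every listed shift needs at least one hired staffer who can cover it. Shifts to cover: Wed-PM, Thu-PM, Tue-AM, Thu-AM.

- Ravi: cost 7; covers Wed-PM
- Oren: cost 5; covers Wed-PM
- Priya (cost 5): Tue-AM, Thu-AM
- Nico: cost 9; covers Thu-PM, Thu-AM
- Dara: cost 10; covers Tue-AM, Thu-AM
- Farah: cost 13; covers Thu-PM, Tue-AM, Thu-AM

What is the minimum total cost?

18

The greedy cost-per-new-shift heuristic would pick Priya, Oren, and Nico for 19, but a cheaper cover exists.
Choose Oren and Farah: together they cover Wed-PM, Thu-PM, Tue-AM, Thu-AM — every shift.
Total cost: 5 + 13 = 18.
No cover costs less than 18.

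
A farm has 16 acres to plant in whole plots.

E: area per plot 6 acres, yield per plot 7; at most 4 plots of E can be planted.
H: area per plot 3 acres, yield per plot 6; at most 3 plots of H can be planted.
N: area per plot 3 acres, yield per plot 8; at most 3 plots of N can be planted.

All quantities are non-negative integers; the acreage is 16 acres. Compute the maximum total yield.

36

N has the best ratio (8/3); taking only N gives at most 3×8 = 24 (stopped by the supply cap of 3).
Mixing does better — 2×H and 3×N: area 15 ≤ 16, yield 2·6 + 3·8 = 36.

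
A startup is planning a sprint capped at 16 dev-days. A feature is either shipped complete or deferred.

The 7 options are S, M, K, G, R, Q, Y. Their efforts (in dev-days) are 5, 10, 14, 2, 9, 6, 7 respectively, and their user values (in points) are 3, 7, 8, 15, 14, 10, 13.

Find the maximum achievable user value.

38

Take G, Q, and Y: effort 2 + 6 + 7 = 15 ≤ 16, user value 15 + 10 + 13 = 38.
No other feasible combination does better.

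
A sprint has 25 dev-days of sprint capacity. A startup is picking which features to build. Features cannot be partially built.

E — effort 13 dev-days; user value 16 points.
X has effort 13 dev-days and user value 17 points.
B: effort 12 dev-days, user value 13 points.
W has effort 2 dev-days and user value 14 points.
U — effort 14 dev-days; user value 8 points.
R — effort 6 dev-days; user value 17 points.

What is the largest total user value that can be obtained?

Allowing fractional choices, the relaxed optimum would be about 52.9, but features are indivisible.
E + W + R: effort 13 + 2 + 6 = 21 ≤ 25, user value 16 + 14 + 17 = 47.
X + W + R: effort 13 + 2 + 6 = 21 ≤ 25, user value 17 + 14 + 17 = 48.
B + W + R: effort 12 + 2 + 6 = 20 ≤ 25, user value 13 + 14 + 17 = 44.
Best is X, W, and R with total user value 48.

48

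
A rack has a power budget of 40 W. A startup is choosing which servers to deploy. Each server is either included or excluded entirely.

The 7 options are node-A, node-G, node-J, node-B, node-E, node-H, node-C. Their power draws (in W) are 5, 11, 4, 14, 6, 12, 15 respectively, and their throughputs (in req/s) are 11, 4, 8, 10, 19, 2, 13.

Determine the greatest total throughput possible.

node-A + node-J + node-E + node-C: power draw 5 + 4 + 6 + 15 = 30 ≤ 40, throughput 11 + 8 + 19 + 13 = 51.
node-A + node-G + node-J + node-B + node-E: power draw 5 + 11 + 4 + 14 + 6 = 40 ≤ 40, throughput 11 + 4 + 8 + 10 + 19 = 52.
node-A + node-B + node-E + node-C: power draw 5 + 14 + 6 + 15 = 40 ≤ 40, throughput 11 + 10 + 19 + 13 = 53.
Best is node-A, node-B, node-E, and node-C with total throughput 53.

53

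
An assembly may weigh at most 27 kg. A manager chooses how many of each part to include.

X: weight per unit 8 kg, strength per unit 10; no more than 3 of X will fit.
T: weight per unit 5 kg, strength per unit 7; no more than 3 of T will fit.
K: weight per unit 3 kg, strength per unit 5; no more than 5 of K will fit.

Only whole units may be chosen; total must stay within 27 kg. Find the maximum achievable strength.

41

Take 3×T and 4×K: weight 27 ≤ 27, strength 3·7 + 4·5 = 41.
No other integer combination yields more.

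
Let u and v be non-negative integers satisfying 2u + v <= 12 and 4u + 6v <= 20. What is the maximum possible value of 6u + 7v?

30

(u,v)=(5,0): 2·5+1·0=10≤12, 4·5+6·0=20≤20, objective 30.
(u,v)=(4,0): 2·4+1·0=8≤12, 4·4+6·0=16≤20, objective 24.
The best lattice point is (5,0), giving 30.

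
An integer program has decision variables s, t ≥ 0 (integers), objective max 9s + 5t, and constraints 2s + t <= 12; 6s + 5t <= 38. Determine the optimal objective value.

The continuous relaxation peaks at (5.5, 1) with value 54.50; rounding to a feasible lattice point costs some objective.
(s,t)=(6,0): 2·6+1·0=12≤12, 6·6+5·0=36≤38, objective 54.
(s,t)=(5,1): 2·5+1·1=11≤12, 6·5+5·1=35≤38, objective 50.
(s,t)=(4,2): 2·4+1·2=10≤12, 6·4+5·2=34≤38, objective 46.
No feasible integer point exceeds 54.

54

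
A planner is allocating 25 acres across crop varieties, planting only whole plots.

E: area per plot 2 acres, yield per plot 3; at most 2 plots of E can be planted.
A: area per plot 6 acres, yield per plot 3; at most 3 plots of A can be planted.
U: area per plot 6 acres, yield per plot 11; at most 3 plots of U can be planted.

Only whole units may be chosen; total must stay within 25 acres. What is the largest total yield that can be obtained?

Take 2×E and 3×U: area 22 ≤ 25, yield 2·3 + 3·11 = 39.
U has the best ratio (11/6) and is taken to its limit of 3; remaining capacity is filled optimally with the others.

39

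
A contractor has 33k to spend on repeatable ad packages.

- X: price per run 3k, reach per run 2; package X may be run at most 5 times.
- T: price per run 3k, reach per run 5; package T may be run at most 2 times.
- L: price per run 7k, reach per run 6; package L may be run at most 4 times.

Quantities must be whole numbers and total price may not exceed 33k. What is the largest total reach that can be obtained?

T has the best ratio (5/3); taking only T gives at most 2×5 = 10 (stopped by the supply cap of 2).
Mixing does better — 2×X, 2×T, and 3×L: price 33 ≤ 33, reach 2·2 + 2·5 + 3·6 = 32.

32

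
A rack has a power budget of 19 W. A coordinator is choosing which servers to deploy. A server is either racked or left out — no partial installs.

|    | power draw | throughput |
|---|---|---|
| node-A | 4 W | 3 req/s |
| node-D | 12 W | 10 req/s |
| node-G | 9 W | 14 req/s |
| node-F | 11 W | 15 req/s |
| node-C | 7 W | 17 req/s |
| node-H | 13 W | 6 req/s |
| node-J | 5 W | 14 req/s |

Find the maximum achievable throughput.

34

node-F + node-C: power draw 11 + 7 = 18 ≤ 19, throughput 15 + 17 = 32.
node-A + node-C + node-J: power draw 4 + 7 + 5 = 16 ≤ 19, throughput 3 + 17 + 14 = 34.
Best is node-A, node-C, and node-J with total throughput 34.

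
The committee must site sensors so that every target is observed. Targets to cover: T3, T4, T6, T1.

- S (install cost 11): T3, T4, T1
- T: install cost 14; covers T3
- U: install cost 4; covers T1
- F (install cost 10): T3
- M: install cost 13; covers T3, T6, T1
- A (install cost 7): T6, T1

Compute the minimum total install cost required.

Choose S and A: together they cover T3, T4, T6, T1 — every target.
Total install cost: 11 + 7 = 18.
No cover costs less than 18.

18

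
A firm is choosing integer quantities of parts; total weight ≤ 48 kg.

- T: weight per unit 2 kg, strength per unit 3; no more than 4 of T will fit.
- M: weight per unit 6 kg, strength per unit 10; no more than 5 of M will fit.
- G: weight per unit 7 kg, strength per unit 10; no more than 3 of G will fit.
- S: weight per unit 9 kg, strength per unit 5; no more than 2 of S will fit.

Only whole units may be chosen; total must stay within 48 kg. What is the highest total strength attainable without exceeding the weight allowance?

Take 2×T, 5×M, and 2×G: weight 48 ≤ 48, strength 2·3 + 5·10 + 2·10 = 76.
M has the best ratio (10/6) and is taken to its limit of 5; remaining capacity is filled optimally with the others.

76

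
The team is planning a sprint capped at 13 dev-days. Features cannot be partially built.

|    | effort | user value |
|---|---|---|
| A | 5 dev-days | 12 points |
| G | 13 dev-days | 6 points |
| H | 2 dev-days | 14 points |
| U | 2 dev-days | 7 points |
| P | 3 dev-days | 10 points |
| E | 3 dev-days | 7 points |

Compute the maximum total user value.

43

Allowing fractional choices, the relaxed optimum would be about 45.3, but features are indivisible.
A + H + P + E: effort 5 + 2 + 3 + 3 = 13 ≤ 13, user value 12 + 14 + 10 + 7 = 43.
A + H + U + E: effort 5 + 2 + 2 + 3 = 12 ≤ 13, user value 12 + 14 + 7 + 7 = 40.
A + H + U + P: effort 5 + 2 + 2 + 3 = 12 ≤ 13, user value 12 + 14 + 7 + 10 = 43.
The maximum user value is 43; one optimal choice is A, H, U, and P.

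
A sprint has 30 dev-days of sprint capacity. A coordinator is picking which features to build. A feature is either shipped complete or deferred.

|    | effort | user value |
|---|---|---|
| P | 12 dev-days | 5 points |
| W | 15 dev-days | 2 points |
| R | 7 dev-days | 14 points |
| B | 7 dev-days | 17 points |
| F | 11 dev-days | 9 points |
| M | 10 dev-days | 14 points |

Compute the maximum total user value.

Treat it as a binary knapsack problem.
Take R, B, and M: effort 7 + 7 + 10 = 24 ≤ 30, user value 14 + 17 + 14 = 45.
No other feasible combination does better.

45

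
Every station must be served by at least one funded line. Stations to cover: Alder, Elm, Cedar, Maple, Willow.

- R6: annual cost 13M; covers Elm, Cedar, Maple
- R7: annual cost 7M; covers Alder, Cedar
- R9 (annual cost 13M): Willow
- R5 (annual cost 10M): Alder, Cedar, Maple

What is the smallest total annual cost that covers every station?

This is a weighted set-cover instance.
Choose R6, R7, and R9: together they cover Alder, Elm, Cedar, Maple, Willow — every station.
Total annual cost: 13 + 7 + 13 = 33.

33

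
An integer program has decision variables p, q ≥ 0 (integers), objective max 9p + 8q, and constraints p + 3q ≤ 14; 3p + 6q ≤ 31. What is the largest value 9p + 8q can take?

Relaxing integrality, the LP optimum is 93.00 at (p,q) = (10.3, 0), which is not an integer point.
(p,q)=(10,0): 1·10+3·0=10≤14, 3·10+6·0=30≤31, objective 90.
(p,q)=(9,0): 1·9+3·0=9≤14, 3·9+6·0=27≤31, objective 81.
The best lattice point is (10,0), giving 90.

90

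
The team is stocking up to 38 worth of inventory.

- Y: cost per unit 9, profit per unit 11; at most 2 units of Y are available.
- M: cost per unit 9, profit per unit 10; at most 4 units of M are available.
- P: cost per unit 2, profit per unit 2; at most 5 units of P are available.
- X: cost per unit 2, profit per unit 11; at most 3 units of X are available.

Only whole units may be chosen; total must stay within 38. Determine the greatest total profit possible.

2×Y, 1×M, 2×P, and 3×X: cost 37 ≤ 38, profit 2·11 + 1·10 + 2·2 + 3·11 = 69.
1×Y, 2×M, 2×P, and 3×X: cost 37 ≤ 38, profit 1·11 + 2·10 + 2·2 + 3·11 = 68.
Best is 69.

69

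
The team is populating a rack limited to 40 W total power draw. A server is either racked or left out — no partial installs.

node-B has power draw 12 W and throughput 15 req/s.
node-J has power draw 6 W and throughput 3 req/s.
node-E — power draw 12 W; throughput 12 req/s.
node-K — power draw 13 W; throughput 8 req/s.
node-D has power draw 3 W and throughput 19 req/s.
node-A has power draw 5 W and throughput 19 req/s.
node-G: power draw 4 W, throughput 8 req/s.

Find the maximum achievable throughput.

73

Take node-B, node-E, node-D, node-A, and node-G: power draw 12 + 12 + 3 + 5 + 4 = 36 ≤ 40, throughput 15 + 12 + 19 + 19 + 8 = 73.
No other feasible combination does better.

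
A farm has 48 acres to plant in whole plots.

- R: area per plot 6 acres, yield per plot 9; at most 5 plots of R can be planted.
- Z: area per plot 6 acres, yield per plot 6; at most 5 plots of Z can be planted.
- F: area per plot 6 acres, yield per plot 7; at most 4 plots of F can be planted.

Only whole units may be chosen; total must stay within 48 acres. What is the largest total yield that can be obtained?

This is a bounded integer knapsack.
5×R and 3×F: area 48 ≤ 48, yield 5·9 + 3·7 = 66.
5×R, 1×Z, and 2×F: area 48 ≤ 48, yield 5·9 + 1·6 + 2·7 = 65.
Best is 66.

66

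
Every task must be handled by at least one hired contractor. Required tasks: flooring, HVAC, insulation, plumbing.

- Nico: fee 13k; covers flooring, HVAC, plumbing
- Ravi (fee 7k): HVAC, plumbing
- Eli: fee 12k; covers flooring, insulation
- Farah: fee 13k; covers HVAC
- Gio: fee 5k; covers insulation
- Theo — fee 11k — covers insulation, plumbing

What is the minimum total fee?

This is a weighted set-cover instance.
The greedy cost-per-new-task heuristic would pick Ravi, Gio, and Eli for 24, but a cheaper cover exists.
Choose Nico and Gio: together they cover flooring, HVAC, insulation, plumbing — every task.
Total fee: 13 + 5 = 18.
No cover costs less than 18.

18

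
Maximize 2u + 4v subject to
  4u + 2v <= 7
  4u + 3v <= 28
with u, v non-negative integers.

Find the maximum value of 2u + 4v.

12

The continuous relaxation peaks at (0, 3.5) with value 14.00; rounding to a feasible lattice point costs some objective.
(u,v)=(0,3): 4·0+2·3=6≤7, 4·0+3·3=9≤28, objective 12.
(u,v)=(0,2): 4·0+2·2=4≤7, 4·0+3·2=6≤28, objective 8.
The best lattice point is (0,3), giving 12.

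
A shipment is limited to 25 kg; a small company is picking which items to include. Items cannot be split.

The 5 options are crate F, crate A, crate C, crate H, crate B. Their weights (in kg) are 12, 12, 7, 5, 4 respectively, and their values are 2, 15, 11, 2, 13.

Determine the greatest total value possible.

39

Allowing fractional choices, the relaxed optimum would be about 39.8, but items are indivisible.
crate A + crate H + crate B: weight 12 + 5 + 4 = 21 ≤ 25, value 15 + 2 + 13 = 30.
crate A + crate C + crate B: weight 12 + 7 + 4 = 23 ≤ 25, value 15 + 11 + 13 = 39.
Best is crate A, crate C, and crate B with total value 39.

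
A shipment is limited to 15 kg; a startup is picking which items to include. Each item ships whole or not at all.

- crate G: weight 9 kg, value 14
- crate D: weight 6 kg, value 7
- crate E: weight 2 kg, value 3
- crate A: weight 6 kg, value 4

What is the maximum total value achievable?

21

Allowing fractional choices, the relaxed optimum would be about 21.7, but items are indivisible.
crate G + crate A: weight 9 + 6 = 15 ≤ 15, value 14 + 4 = 18.
crate G + crate E: weight 9 + 2 = 11 ≤ 15, value 14 + 3 = 17.
crate G + crate D: weight 9 + 6 = 15 ≤ 15, value 14 + 7 = 21.
Best is crate G and crate D with total value 21.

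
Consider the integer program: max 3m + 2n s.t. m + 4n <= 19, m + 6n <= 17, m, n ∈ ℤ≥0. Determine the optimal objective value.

(m,n)=(17,0) is feasible, giving 51.
(m,n)=(16,0) is feasible, giving 48.
No feasible integer point exceeds 51.

51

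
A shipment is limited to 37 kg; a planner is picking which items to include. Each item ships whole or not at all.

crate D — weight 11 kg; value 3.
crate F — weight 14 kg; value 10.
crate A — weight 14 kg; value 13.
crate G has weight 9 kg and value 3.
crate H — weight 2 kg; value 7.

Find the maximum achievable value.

Take crate F, crate A, and crate H: weight 14 + 14 + 2 = 30 ≤ 37, value 10 + 13 + 7 = 30.
No other feasible combination does better.

30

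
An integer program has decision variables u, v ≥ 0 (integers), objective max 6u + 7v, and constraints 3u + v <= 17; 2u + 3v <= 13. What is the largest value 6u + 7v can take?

37

Relaxing integrality, the LP optimum is 37.57 at (u,v) = (5.43, 0.714), which is not an integer point.
(u,v)=(5,1): 3·5+1·1=16≤17, 2·5+3·1=13≤13, objective 37.
(u,v)=(4,1): 3·4+1·1=13≤17, 2·4+3·1=11≤13, objective 31.
Maximum is 37 at (u,v)=(5,1).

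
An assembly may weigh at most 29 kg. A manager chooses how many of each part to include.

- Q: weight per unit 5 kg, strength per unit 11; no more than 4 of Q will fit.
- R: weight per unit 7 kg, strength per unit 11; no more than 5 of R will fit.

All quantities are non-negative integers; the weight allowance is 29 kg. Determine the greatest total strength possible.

55

4×Q and 1×R: weight 27 ≤ 29, strength 4·11 + 1·11 = 55.
3×Q and 2×R: weight 29 ≤ 29, strength 3·11 + 2·11 = 55.
Best is 55.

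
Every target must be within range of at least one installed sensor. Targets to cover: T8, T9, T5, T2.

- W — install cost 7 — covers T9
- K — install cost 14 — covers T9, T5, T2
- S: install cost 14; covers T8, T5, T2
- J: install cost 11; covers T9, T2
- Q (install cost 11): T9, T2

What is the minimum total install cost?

21

This is a weighted set-cover instance.
The greedy cost-per-new-target heuristic would pick K and S for 28, but a cheaper cover exists.
Choose W and S: together they cover T8, T9, T5, T2 — every target.
Total install cost: 7 + 14 = 21.
No cover costs less than 21.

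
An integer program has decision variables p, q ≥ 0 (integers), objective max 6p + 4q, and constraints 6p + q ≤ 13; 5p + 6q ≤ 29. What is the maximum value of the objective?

(p,q)=(1,4): 6·1+1·4=10≤13, 5·1+6·4=29≤29, objective 22.
(p,q)=(1,3): 6·1+1·3=9≤13, 5·1+6·3=23≤29, objective 18.
(p,q)=(0,4): 6·0+1·4=4≤13, 5·0+6·4=24≤29, objective 16.
(p,q)=(1,2): 6·1+1·2=8≤13, 5·1+6·2=17≤29, objective 14.
The best lattice point is (1,4), giving 22.

22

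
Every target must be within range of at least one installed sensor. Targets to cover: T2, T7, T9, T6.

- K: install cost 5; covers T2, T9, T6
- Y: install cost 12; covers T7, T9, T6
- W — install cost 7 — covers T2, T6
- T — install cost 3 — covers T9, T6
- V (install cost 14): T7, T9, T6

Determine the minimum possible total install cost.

17

The greedy cost-per-new-target heuristic would pick T, K, and Y for 20, but a cheaper cover exists.
Choose K and Y: together they cover T2, T7, T9, T6 — every target.
Total install cost: 5 + 12 = 17.
No cover costs less than 17.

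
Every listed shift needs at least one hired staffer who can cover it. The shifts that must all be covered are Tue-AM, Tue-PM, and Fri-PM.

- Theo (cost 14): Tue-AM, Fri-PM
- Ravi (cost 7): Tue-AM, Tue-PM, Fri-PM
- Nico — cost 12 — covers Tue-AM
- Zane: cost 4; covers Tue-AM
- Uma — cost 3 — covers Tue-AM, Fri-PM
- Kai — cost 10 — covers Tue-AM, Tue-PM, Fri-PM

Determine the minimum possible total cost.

7

The greedy cost-per-new-shift heuristic would pick Uma and Ravi for 10, but a cheaper cover exists.
Ravi alone covers Tue-AM, Tue-PM, Fri-PM — every shift.
Total cost: 7.
No cover costs less than 7.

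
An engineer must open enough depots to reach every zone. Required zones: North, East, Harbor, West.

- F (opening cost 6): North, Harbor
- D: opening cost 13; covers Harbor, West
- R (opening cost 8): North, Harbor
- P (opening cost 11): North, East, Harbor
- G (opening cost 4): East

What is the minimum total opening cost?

23

Choose F, D, and G: together they cover North, East, Harbor, West — every zone.
Total opening cost: 6 + 13 + 4 = 23.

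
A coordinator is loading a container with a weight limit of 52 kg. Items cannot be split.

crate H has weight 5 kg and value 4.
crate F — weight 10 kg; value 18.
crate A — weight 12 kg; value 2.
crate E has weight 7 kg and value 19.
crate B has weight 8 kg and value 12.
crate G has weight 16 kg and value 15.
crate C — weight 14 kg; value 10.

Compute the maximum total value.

68

Allowing fractional choices, the relaxed optimum would be about 72.3, but items are indivisible.
crate F + crate E + crate B + crate G: weight 10 + 7 + 8 + 16 = 41 ≤ 52, value 18 + 19 + 12 + 15 = 64.
crate H + crate F + crate E + crate B + crate G: weight 5 + 10 + 7 + 8 + 16 = 46 ≤ 52, value 4 + 18 + 19 + 12 + 15 = 68.
crate H + crate F + crate E + crate G + crate C: weight 5 + 10 + 7 + 16 + 14 = 52 ≤ 52, value 4 + 18 + 19 + 15 + 10 = 66.
Best is crate H, crate F, crate E, crate B, and crate G with total value 68.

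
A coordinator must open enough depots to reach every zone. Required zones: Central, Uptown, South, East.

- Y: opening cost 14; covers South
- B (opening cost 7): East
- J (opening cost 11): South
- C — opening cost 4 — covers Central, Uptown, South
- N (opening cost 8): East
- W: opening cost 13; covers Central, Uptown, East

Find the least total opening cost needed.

Choose B and C: together they cover Central, Uptown, South, East — every zone.
Total opening cost: 7 + 4 = 11.
No cover costs less than 11.

11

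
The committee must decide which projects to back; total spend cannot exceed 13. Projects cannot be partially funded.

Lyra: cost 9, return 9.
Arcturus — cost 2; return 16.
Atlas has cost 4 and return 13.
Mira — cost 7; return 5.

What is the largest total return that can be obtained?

Allowing fractional choices, the relaxed optimum would be about 36.0, but projects are indivisible.
Arcturus + Atlas + Mira: cost 2 + 4 + 7 = 13 ≤ 13, return 16 + 13 + 5 = 34.
Arcturus + Atlas: cost 2 + 4 = 6 ≤ 13, return 16 + 13 = 29.
Best is Arcturus, Atlas, and Mira with total return 34.

34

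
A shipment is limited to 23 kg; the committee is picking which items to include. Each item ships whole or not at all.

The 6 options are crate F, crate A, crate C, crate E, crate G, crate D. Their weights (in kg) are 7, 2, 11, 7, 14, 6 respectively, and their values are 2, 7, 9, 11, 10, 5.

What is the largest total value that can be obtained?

Treat it as a binary knapsack problem.
Allowing fractional choices, the relaxed optimum would be about 29.5, but items are indivisible.
crate A + crate E + crate G: weight 2 + 7 + 14 = 23 ≤ 23, value 7 + 11 + 10 = 28.
crate A + crate C + crate E: weight 2 + 11 + 7 = 20 ≤ 23, value 7 + 9 + 11 = 27.
Best is crate A, crate E, and crate G with total value 28.

28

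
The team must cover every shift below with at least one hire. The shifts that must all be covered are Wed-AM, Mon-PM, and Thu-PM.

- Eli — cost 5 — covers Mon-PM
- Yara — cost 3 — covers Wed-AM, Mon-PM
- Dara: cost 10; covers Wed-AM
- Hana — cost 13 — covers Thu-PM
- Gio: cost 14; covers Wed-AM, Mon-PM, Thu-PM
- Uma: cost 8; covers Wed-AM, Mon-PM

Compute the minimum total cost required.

14

This is an integer covering problem.
The greedy cost-per-new-shift heuristic would pick Yara and Hana for 16, but a cheaper cover exists.
Gio alone covers Wed-AM, Mon-PM, Thu-PM — every shift.
Total cost: 14.
No cover costs less than 14.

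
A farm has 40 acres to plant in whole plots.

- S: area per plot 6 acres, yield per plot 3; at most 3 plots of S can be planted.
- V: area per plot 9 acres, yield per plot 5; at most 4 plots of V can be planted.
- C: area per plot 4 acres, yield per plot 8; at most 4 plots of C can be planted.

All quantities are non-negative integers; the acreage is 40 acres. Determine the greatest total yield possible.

C has the best ratio (8/4); taking only C gives at most 4×8 = 32 (stopped by the supply cap of 4).
Mixing does better — 1×S, 2×V, and 4×C: area 40 ≤ 40, yield 1·3 + 2·5 + 4·8 = 45.

45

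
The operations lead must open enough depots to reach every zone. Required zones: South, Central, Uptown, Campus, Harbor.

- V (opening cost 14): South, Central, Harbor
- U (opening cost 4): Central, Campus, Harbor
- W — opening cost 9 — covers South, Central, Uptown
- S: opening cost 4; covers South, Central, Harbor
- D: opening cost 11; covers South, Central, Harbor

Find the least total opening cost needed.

13

The greedy cost-per-new-zone heuristic would pick U, S, and W for 17, but a cheaper cover exists.
Choose U and W: together they cover South, Central, Uptown, Campus, Harbor — every zone.
Total opening cost: 4 + 9 = 13.
No cover costs less than 13.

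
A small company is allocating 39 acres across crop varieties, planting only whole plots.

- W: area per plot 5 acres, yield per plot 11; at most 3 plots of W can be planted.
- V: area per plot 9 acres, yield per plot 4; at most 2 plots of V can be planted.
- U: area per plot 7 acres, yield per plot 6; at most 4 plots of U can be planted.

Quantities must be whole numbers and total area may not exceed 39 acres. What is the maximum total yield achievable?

This is a bounded integer knapsack.
W has the best ratio (11/5); taking only W gives at most 3×11 = 33 (stopped by the supply cap of 3).
Mixing does better — 3×W and 3×U: area 36 ≤ 39, yield 3·11 + 3·6 = 51.

51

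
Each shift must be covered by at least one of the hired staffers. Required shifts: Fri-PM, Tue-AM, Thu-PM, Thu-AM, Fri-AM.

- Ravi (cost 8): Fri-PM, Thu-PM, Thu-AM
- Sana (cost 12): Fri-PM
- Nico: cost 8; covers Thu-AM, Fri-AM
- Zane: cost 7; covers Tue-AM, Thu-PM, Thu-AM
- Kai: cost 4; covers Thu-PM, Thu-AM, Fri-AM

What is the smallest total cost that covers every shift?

19

This is a weighted set-cover instance.
Choose Ravi, Zane, and Kai: together they cover Fri-PM, Tue-AM, Thu-PM, Thu-AM, Fri-AM — every shift.
Total cost: 8 + 7 + 4 = 19.
No cover costs less than 19.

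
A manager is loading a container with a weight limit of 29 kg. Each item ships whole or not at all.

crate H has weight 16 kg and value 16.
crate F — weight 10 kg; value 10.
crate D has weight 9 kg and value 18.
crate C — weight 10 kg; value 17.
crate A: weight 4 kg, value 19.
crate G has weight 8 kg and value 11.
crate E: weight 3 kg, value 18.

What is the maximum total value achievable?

Take crate D, crate C, crate A, and crate E: weight 9 + 10 + 4 + 3 = 26 ≤ 29, value 18 + 17 + 19 + 18 = 72.
No other feasible combination does better.

72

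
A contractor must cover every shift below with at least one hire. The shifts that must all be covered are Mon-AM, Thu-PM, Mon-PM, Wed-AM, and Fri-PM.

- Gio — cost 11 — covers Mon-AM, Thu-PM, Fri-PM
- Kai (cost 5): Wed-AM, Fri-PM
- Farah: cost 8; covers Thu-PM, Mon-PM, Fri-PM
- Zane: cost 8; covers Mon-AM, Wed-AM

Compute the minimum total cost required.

16

The greedy cost-per-new-shift heuristic would pick Kai, Farah, and Zane for 21, but a cheaper cover exists.
Choose Farah and Zane: together they cover Mon-AM, Thu-PM, Mon-PM, Wed-AM, Fri-PM — every shift.
Total cost: 8 + 8 = 16.
No cover costs less than 16.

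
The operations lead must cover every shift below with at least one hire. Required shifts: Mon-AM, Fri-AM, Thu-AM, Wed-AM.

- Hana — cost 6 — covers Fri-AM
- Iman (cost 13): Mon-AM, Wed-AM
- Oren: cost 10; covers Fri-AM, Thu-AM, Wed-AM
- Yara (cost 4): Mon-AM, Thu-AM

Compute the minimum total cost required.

14

Choose Oren and Yara: together they cover Mon-AM, Fri-AM, Thu-AM, Wed-AM — every shift.
Total cost: 10 + 4 = 14.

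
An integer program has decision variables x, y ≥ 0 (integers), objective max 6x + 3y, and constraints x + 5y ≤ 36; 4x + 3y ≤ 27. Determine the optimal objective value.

39

(x,y)=(6,1): 1·6+5·1=11≤36, 4·6+3·1=27≤27, objective 39.
(x,y)=(6,0): 1·6+5·0=6≤36, 4·6+3·0=24≤27, objective 36.
No feasible integer point exceeds 39.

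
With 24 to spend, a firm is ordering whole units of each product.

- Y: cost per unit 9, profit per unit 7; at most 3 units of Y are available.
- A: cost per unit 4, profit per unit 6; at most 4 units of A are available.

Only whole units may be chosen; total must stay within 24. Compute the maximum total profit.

4×A: cost 16 ≤ 24, profit 4·6 = 24.
1×Y and 3×A: cost 21 ≤ 24, profit 1·7 + 3·6 = 25.
Best is 25.

25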